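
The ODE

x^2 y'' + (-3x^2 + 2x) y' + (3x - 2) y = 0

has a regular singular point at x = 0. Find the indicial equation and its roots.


Divide by x^2 to reach normal form y'' + P_1(x) y' + P_2(x) y = 0 with P_1(x) = -3 + 2/x and P_2(x) = 3/x - 2/x^2.
x = 0 is a singular point because the y'-coefficient -3 + 2/x has a pole at x = 0 and the y-coefficient 3/x - 2/x^2 has a pole at x = 0.
It is a regular singular point because x P_1(x) = p(x) = 2 - 3x and x^2 P_2(x) = q(x) = 3x - 2 are polynomials, hence analytic at x = 0.
p(0) = 2,  q(0) = -2.
Indicial equation: r(r-1) + p(0) r + q(0) = 0, i.e. r^2 + (p(0) - 1) r + q(0) = 0, i.e. r^2 + 1 r - 2 = 0.
Discriminant: (1)^2 - 4(-2) = 9, so r = (-1 ± 3)/2.
Solving: r_1 = 1, r_2 = -2.

indicial: r^2 + 1 r - 2 = 0; roots r_1 = 1, r_2 = -2


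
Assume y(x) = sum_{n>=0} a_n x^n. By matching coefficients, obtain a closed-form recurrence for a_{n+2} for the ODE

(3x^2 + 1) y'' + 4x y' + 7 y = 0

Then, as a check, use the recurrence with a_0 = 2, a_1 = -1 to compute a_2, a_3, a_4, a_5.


Substitute y = sum_n a_n x^n.
(1 + 3 x^2) y'' contributes (n+2)(n+1) a_{n+2} + 3 n(n-1) a_n at x^n.
4 x y'(x) contributes 4 n a_n at x^n.
7 y(x) contributes 7 a_n at x^n.
Matching x^n: (n+2)(n+1) a_{n+2} + (3 n(n-1) + 4 n + 7) a_n = 0.
Thus a_{n+2} = (-3 n(n-1) - 4 n - 7) / ((n+1)(n+2)) * a_n.

Check with a_0 = 2, a_1 = -1 (apply the recurrence for n = 0, 1, 2, 3): a_0 = 2, a_1 = -1, a_2 = -7, a_3 = 11/6, a_4 = 49/4, a_5 = -407/120.

a_(n+2) = (-3 n(n-1) - 4 n - 7) / ((n+1)(n+2)) * a_n; check: a_0 = 2, a_1 = -1, a_2 = -7, a_3 = 11/6, a_4 = 49/4, a_5 = -407/120


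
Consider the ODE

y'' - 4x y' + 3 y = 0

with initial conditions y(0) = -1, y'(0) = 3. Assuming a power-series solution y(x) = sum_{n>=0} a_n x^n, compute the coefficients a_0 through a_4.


Ansatz: y(x) = sum_{n>=0} a_n x^n, so y'(x) = sum_{n>=1} n a_n x^(n-1) and y''(x) = sum_{n>=2} n(n-1) a_n x^(n-2).
Substitute into P(x) y'' + Q(x) y' + R(x) y = 0 with P(x) = 1, Q(x) = -4x, R(x) = 3, and match powers of x.
Initial conditions: a_0 = -1, a_1 = 3.
Setting the coefficient of each power of x to zero and solving order by order (substituting the coefficients already found):
  x^0: 2 a_2 + 3 a_0 = 0  ->  2 a_2 = -3 a_0 = 3  ->  a_2 = 3/2
  x^1: 6 a_3 - a_1 = 0  ->  6 a_3 = a_1 = 3  ->  a_3 = 1/2
  x^2: 12 a_4 - 5 a_2 = 0  ->  12 a_4 = 5 a_2 = 15/2  ->  a_4 = 5/8
Truncated series: y(x) = -1 + 3 x + (3/2) x^2 + (1/2) x^3 + (5/8) x^4 + O(x^5).

a_0 = -1; a_1 = 3; a_2 = 3/2; a_3 = 1/2; a_4 = 5/8


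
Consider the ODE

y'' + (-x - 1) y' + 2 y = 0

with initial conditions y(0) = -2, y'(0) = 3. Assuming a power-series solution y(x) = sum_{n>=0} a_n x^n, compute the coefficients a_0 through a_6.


Ansatz: y(x) = sum_{n>=0} a_n x^n, so y'(x) = sum_{n>=1} n a_n x^(n-1) and y''(x) = sum_{n>=2} n(n-1) a_n x^(n-2).
Substitute into P(x) y'' + Q(x) y' + R(x) y = 0 with P(x) = 1, Q(x) = -x - 1, R(x) = 2, and match powers of x.
Initial conditions: a_0 = -2, a_1 = 3.
Setting the coefficient of each power of x to zero and solving order by order (substituting the coefficients already found):
  x^0: 2 a_2 - a_1 + 2 a_0 = 0  ->  2 a_2 = a_1 - 2 a_0 = 7  ->  a_2 = 7/2
  x^1: 6 a_3 - 2 a_2 + a_1 = 0  ->  6 a_3 = 2 a_2 - a_1 = 4  ->  a_3 = 2/3
  x^2: 12 a_4 - 3 a_3 = 0  ->  12 a_4 = 3 a_3 = 2  ->  a_4 = 1/6
  x^3: 20 a_5 - 4 a_4 - a_3 = 0  ->  20 a_5 = 4 a_4 + a_3 = 4/3  ->  a_5 = 1/15
  x^4: 30 a_6 - 5 a_5 - 2 a_4 = 0  ->  30 a_6 = 5 a_5 + 2 a_4 = 2/3  ->  a_6 = 1/45
Truncated series: y(x) = -2 + 3 x + (7/2) x^2 + (2/3) x^3 + (1/6) x^4 + (1/15) x^5 + (1/45) x^6 + O(x^7).

a_0 = -2; a_1 = 3; a_2 = 7/2; a_3 = 2/3; a_4 = 1/6; a_5 = 1/15; a_6 = 1/45


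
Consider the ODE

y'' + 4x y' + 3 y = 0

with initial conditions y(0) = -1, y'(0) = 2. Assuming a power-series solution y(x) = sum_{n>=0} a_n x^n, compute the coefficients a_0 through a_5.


Ansatz: y(x) = sum_{n>=0} a_n x^n, so y'(x) = sum_{n>=1} n a_n x^(n-1) and y''(x) = sum_{n>=2} n(n-1) a_n x^(n-2).
Substitute into P(x) y'' + Q(x) y' + R(x) y = 0 with P(x) = 1, Q(x) = 4x, R(x) = 3, and match powers of x.
Initial conditions: a_0 = -1, a_1 = 2.
Setting the coefficient of each power of x to zero and solving order by order (substituting the coefficients already found):
  x^0: 2 a_2 + 3 a_0 = 0  ->  2 a_2 = -3 a_0 = 3  ->  a_2 = 3/2
  x^1: 6 a_3 + 7 a_1 = 0  ->  6 a_3 = -7 a_1 = -14  ->  a_3 = -7/3
  x^2: 12 a_4 + 11 a_2 = 0  ->  12 a_4 = -11 a_2 = -33/2  ->  a_4 = -11/8
  x^3: 20 a_5 + 15 a_3 = 0  ->  20 a_5 = -15 a_3 = 35  ->  a_5 = 7/4
Truncated series: y(x) = -1 + 2 x + (3/2) x^2 - (7/3) x^3 - (11/8) x^4 + (7/4) x^5 + O(x^6).

a_0 = -1; a_1 = 2; a_2 = 3/2; a_3 = -7/3; a_4 = -11/8; a_5 = 7/4


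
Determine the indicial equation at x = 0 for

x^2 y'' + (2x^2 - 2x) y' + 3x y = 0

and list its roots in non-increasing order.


Divide by x^2 to reach normal form y'' + P_1(x) y' + P_2(x) y = 0 with P_1(x) = 2 - 2/x and P_2(x) = 3/x.
x = 0 is a singular point because the y'-coefficient 2 - 2/x has a pole at x = 0 and the y-coefficient 3/x has a pole at x = 0.
It is a regular singular point because x P_1(x) = p(x) = 2x - 2 and x^2 P_2(x) = q(x) = 3x are polynomials, hence analytic at x = 0.
p(0) = -2,  q(0) = 0.
Indicial equation: r(r-1) + p(0) r + q(0) = 0, i.e. r^2 + (p(0) - 1) r + q(0) = 0, i.e. r^2 - 3 r = 0.
Discriminant: (-3)^2 - 4(0) = 9, so r = (3 ± 3)/2.
Solving: r_1 = 3, r_2 = 0.

indicial: r^2 - 3 r = 0; roots r_1 = 3, r_2 = 0


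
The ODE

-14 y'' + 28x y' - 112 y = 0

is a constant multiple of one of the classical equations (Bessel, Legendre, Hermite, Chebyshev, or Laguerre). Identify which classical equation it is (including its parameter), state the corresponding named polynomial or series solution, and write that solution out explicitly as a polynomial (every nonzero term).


All three coefficients share the factor -14; dividing through by -14 gives  y'' - 2x y' + 8 y = 0.
This matches the Hermite equation y'' - 2x y' + 2n y = 0 with 2n = 8, so n = 4; the polynomial solution is H_4(x).
With y = sum_k a_k x^k, matching x^k gives (k+2)(k+1) a_{k+2} = 2(k - n) a_k = 2(k - 4) a_k. The right side vanishes at k = 4, so the series with the parity of 4 terminates at degree 4.
Standard normalization: leading coefficient of H_n is 2^n, so a_4 = 2^4 = 16. Work downward with a_k = (k+1)(k+2) a_{k+2} / (2(k - n)):
  a_2 = (3)(4)(16) / (2(2 - 4)) = 192/(-4) = -48
  a_0 = (1)(2)(-48) / (2(0 - 4)) = -96/(-8) = 12
Hence H_4(x) = 16 x^4 - 48 x^2 + 12.

H_4(x); series = 16 x^4 - 48 x^2 + 12


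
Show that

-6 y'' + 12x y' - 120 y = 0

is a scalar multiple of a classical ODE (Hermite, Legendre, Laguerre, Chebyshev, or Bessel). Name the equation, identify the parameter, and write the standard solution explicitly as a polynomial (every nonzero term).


All three coefficients share the factor -6; dividing through by -6 gives  y'' - 2x y' + 20 y = 0.
This matches the Hermite equation y'' - 2x y' + 2n y = 0 with 2n = 20, so n = 10; the polynomial solution is H_10(x).
With y = sum_k a_k x^k, matching x^k gives (k+2)(k+1) a_{k+2} = 2(k - n) a_k = 2(k - 10) a_k. The right side vanishes at k = 10, so the series with the parity of 10 terminates at degree 10.
Standard normalization: leading coefficient of H_n is 2^n, so a_10 = 2^10 = 1024. Work downward with a_k = (k+1)(k+2) a_{k+2} / (2(k - n)):
  a_8 = (9)(10)(1024) / (2(8 - 10)) = 92160/(-4) = -23040
  a_6 = (7)(8)(-23040) / (2(6 - 10)) = -1290240/(-8) = 161280
  a_4 = (5)(6)(161280) / (2(4 - 10)) = 4838400/(-12) = -403200
  a_2 = (3)(4)(-403200) / (2(2 - 10)) = -4838400/(-16) = 302400
  a_0 = (1)(2)(302400) / (2(0 - 10)) = 604800/(-20) = -30240
Hence H_10(x) = 1024 x^10 - 23040 x^8 + 161280 x^6 - 403200 x^4 + 302400 x^2 - 30240.

H_10(x); series = 1024 x^10 - 23040 x^8 + 161280 x^6 - 403200 x^4 + 302400 x^2 - 30240


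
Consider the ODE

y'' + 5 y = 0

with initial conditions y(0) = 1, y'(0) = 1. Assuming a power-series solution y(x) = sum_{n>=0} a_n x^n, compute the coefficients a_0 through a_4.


Ansatz: y(x) = sum_{n>=0} a_n x^n, so y'(x) = sum_{n>=1} n a_n x^(n-1) and y''(x) = sum_{n>=2} n(n-1) a_n x^(n-2).
Substitute into P(x) y'' + Q(x) y' + R(x) y = 0 with P(x) = 1, Q(x) = 0, R(x) = 5, and match powers of x.
Initial conditions: a_0 = 1, a_1 = 1.
Setting the coefficient of each power of x to zero and solving order by order (substituting the coefficients already found):
  x^0: 2 a_2 + 5 a_0 = 0  ->  2 a_2 = -5 a_0 = -5  ->  a_2 = -5/2
  x^1: 6 a_3 + 5 a_1 = 0  ->  6 a_3 = -5 a_1 = -5  ->  a_3 = -5/6
  x^2: 12 a_4 + 5 a_2 = 0  ->  12 a_4 = -5 a_2 = 25/2  ->  a_4 = 25/24
Truncated series: y(x) = 1 + x - (5/2) x^2 - (5/6) x^3 + (25/24) x^4 + O(x^5).

a_0 = 1; a_1 = 1; a_2 = -5/2; a_3 = -5/6; a_4 = 25/24


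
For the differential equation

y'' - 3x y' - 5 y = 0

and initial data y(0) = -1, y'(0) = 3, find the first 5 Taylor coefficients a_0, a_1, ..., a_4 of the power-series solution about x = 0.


Ansatz: y(x) = sum_{n>=0} a_n x^n, so y'(x) = sum_{n>=1} n a_n x^(n-1) and y''(x) = sum_{n>=2} n(n-1) a_n x^(n-2).
Substitute into P(x) y'' + Q(x) y' + R(x) y = 0 with P(x) = 1, Q(x) = -3x, R(x) = -5, and match powers of x.
Initial conditions: a_0 = -1, a_1 = 3.
Setting the coefficient of each power of x to zero and solving order by order (substituting the coefficients already found):
  x^0: 2 a_2 - 5 a_0 = 0  ->  2 a_2 = 5 a_0 = -5  ->  a_2 = -5/2
  x^1: 6 a_3 - 8 a_1 = 0  ->  6 a_3 = 8 a_1 = 24  ->  a_3 = 4
  x^2: 12 a_4 - 11 a_2 = 0  ->  12 a_4 = 11 a_2 = -55/2  ->  a_4 = -55/24
Truncated series: y(x) = -1 + 3 x - (5/2) x^2 + 4 x^3 - (55/24) x^4 + O(x^5).

a_0 = -1; a_1 = 3; a_2 = -5/2; a_3 = 4; a_4 = -55/24


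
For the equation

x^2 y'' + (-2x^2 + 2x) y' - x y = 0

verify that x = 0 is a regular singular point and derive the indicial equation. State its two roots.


Divide by x^2 to reach normal form y'' + P_1(x) y' + P_2(x) y = 0 with P_1(x) = -2 + 2/x and P_2(x) = -1/x.
x = 0 is a singular point because the y'-coefficient -2 + 2/x has a pole at x = 0 and the y-coefficient -1/x has a pole at x = 0.
It is a regular singular point because x P_1(x) = p(x) = 2 - 2x and x^2 P_2(x) = q(x) = -x are polynomials, hence analytic at x = 0.
p(0) = 2,  q(0) = 0.
Indicial equation: r(r-1) + p(0) r + q(0) = 0, i.e. r^2 + (p(0) - 1) r + q(0) = 0, i.e. r^2 + 1 r = 0.
Discriminant: (1)^2 - 4(0) = 1, so r = (-1 ± 1)/2.
Solving: r_1 = 0, r_2 = -1.

indicial: r^2 + 1 r = 0; roots r_1 = 0, r_2 = -1


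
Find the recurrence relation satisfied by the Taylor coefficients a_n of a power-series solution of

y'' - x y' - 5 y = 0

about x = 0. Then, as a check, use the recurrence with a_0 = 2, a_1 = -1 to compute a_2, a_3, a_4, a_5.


Substitute y = sum_n a_n x^n.
y''(x) has coefficient (n+2)(n+1) a_{n+2} at x^n;
-x y'(x) has coefficient -n a_n at x^n (shift);
-5 y(x) has coefficient -5 a_n at x^n.
Matching x^n: (n+2)(n+1) a_{n+2} + (-n - 5) a_n = 0.
Thus a_{n+2} = (n + 5) / ((n+1)(n+2)) * a_n.

Check with a_0 = 2, a_1 = -1 (apply the recurrence for n = 0, 1, 2, 3): a_0 = 2, a_1 = -1, a_2 = 5, a_3 = -1, a_4 = 35/12, a_5 = -2/5.

a_(n+2) = (n + 5) / ((n+1)(n+2)) * a_n; check: a_0 = 2, a_1 = -1, a_2 = 5, a_3 = -1, a_4 = 35/12, a_5 = -2/5


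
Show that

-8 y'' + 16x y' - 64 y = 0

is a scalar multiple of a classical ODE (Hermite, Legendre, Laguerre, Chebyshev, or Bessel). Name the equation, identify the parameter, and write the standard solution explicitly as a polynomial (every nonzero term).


All three coefficients share the factor -8; dividing through by -8 gives  y'' - 2x y' + 8 y = 0.
This matches the Hermite equation y'' - 2x y' + 2n y = 0 with 2n = 8, so n = 4; the polynomial solution is H_4(x).
With y = sum_k a_k x^k, matching x^k gives (k+2)(k+1) a_{k+2} = 2(k - n) a_k = 2(k - 4) a_k. The right side vanishes at k = 4, so the series with the parity of 4 terminates at degree 4.
Standard normalization: leading coefficient of H_n is 2^n, so a_4 = 2^4 = 16. Work downward with a_k = (k+1)(k+2) a_{k+2} / (2(k - n)):
  a_2 = (3)(4)(16) / (2(2 - 4)) = 192/(-4) = -48
  a_0 = (1)(2)(-48) / (2(0 - 4)) = -96/(-8) = 12
Hence H_4(x) = 16 x^4 - 48 x^2 + 12.

H_4(x); series = 16 x^4 - 48 x^2 + 12


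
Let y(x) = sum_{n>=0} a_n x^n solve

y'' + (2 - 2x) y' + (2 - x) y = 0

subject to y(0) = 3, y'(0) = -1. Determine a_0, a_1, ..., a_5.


Ansatz: y(x) = sum_{n>=0} a_n x^n, so y'(x) = sum_{n>=1} n a_n x^(n-1) and y''(x) = sum_{n>=2} n(n-1) a_n x^(n-2).
Substitute into P(x) y'' + Q(x) y' + R(x) y = 0 with P(x) = 1, Q(x) = 2 - 2x, R(x) = 2 - x, and match powers of x.
Initial conditions: a_0 = 3, a_1 = -1.
Setting the coefficient of each power of x to zero and solving order by order (substituting the coefficients already found):
  x^0: 2 a_2 + 2 a_1 + 2 a_0 = 0  ->  2 a_2 = -2 a_1 - 2 a_0 = -4  ->  a_2 = -2
  x^1: 6 a_3 + 4 a_2 - a_0 = 0  ->  6 a_3 = -4 a_2 + a_0 = 11  ->  a_3 = 11/6
  x^2: 12 a_4 + 6 a_3 - 2 a_2 - a_1 = 0  ->  12 a_4 = -6 a_3 + 2 a_2 + a_1 = -16  ->  a_4 = -4/3
  x^3: 20 a_5 + 8 a_4 - 4 a_3 - a_2 = 0  ->  20 a_5 = -8 a_4 + 4 a_3 + a_2 = 16  ->  a_5 = 4/5
Truncated series: y(x) = 3 - x - 2 x^2 + (11/6) x^3 - (4/3) x^4 + (4/5) x^5 + O(x^6).

a_0 = 3; a_1 = -1; a_2 = -2; a_3 = 11/6; a_4 = -4/3; a_5 = 4/5


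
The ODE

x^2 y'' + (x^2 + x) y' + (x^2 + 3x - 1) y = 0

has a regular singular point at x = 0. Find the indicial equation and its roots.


Divide by x^2 to reach normal form y'' + P_1(x) y' + P_2(x) y = 0 with P_1(x) = 1 + 1/x and P_2(x) = 1 + 3/x - 1/x^2.
x = 0 is a singular point because the y'-coefficient 1 + 1/x has a pole at x = 0 and the y-coefficient 1 + 3/x - 1/x^2 has a pole at x = 0.
It is a regular singular point because x P_1(x) = p(x) = x + 1 and x^2 P_2(x) = q(x) = x^2 + 3x - 1 are polynomials, hence analytic at x = 0.
p(0) = 1,  q(0) = -1.
Indicial equation: r(r-1) + p(0) r + q(0) = 0, i.e. r^2 + (p(0) - 1) r + q(0) = 0, i.e. r^2 - 1 = 0.
Discriminant: (0)^2 - 4(-1) = 4, so r = (0 ± 2)/2.
Solving: r_1 = 1, r_2 = -1.

indicial: r^2 - 1 = 0; roots r_1 = 1, r_2 = -1


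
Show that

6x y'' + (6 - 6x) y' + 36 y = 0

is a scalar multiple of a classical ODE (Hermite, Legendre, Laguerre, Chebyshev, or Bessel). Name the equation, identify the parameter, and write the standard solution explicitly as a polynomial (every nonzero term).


All three coefficients share the factor 6; dividing through by 6 gives  x y'' + (1 - x) y' + 6 y = 0.
This matches the Laguerre equation x y'' + (1 - x) y' + n y = 0 with n = 6; the polynomial solution is L_6(x).
With y = sum_k a_k x^k, matching x^k gives (k+1)k a_{k+1} + (k+1) a_{k+1} - k a_k + n a_k = 0, i.e. (k+1)^2 a_{k+1} = (k - n) a_k = (k - 6) a_k. The right side vanishes at k = 6, so the series terminates at degree 6.
Standard normalization L_n(0) = 1 gives a_0 = 1. Work upward with a_{k+1} = (k - 6) a_k / (k+1)^2:
  a_1 = (0 - 6)(1) / 1^2 = -6/1 = -6
  a_2 = (1 - 6)(-6) / 2^2 = 30/4 = 15/2
  a_3 = (2 - 6)(15/2) / 3^2 = -30/9 = -10/3
  a_4 = (3 - 6)(-10/3) / 4^2 = 10/16 = 5/8
  a_5 = (4 - 6)(5/8) / 5^2 = (-5/4)/25 = -1/20
  a_6 = (5 - 6)(-1/20) / 6^2 = (1/20)/36 = 1/720
Hence L_6(x) = x^6/720 - x^5/20 + 5 x^4/8 - 10 x^3/3 + 15 x^2/2 - 6 x + 1.

L_6(x); series = x^6/720 - x^5/20 + 5 x^4/8 - 10 x^3/3 + 15 x^2/2 - 6 x + 1


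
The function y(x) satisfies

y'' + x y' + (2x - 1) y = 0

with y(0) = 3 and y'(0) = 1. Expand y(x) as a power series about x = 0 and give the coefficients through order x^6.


Ansatz: y(x) = sum_{n>=0} a_n x^n, so y'(x) = sum_{n>=1} n a_n x^(n-1) and y''(x) = sum_{n>=2} n(n-1) a_n x^(n-2).
Substitute into P(x) y'' + Q(x) y' + R(x) y = 0 with P(x) = 1, Q(x) = x, R(x) = 2x - 1, and match powers of x.
Initial conditions: a_0 = 3, a_1 = 1.
Setting the coefficient of each power of x to zero and solving order by order (substituting the coefficients already found):
  x^0: 2 a_2 - a_0 = 0  ->  2 a_2 = a_0 = 3  ->  a_2 = 3/2
  x^1: 6 a_3 + 2 a_0 = 0  ->  6 a_3 = -2 a_0 = -6  ->  a_3 = -1
  x^2: 12 a_4 + a_2 + 2 a_1 = 0  ->  12 a_4 = -a_2 - 2 a_1 = -7/2  ->  a_4 = -7/24
  x^3: 20 a_5 + 2 a_3 + 2 a_2 = 0  ->  20 a_5 = -2 a_3 - 2 a_2 = -1  ->  a_5 = -1/20
  x^4: 30 a_6 + 3 a_4 + 2 a_3 = 0  ->  30 a_6 = -3 a_4 - 2 a_3 = 23/8  ->  a_6 = 23/240
Truncated series: y(x) = 3 + x + (3/2) x^2 - x^3 - (7/24) x^4 - (1/20) x^5 + (23/240) x^6 + O(x^7).

a_0 = 3; a_1 = 1; a_2 = 3/2; a_3 = -1; a_4 = -7/24; a_5 = -1/20; a_6 = 23/240


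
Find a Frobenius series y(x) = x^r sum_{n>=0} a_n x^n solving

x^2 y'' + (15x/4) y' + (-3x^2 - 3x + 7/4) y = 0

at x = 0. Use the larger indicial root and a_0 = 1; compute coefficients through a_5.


Write in Frobenius form y'' + (p(x)/x) y' + (q(x)/x^2) y = 0:
  p(x) = 15/4,  q(x) = -3x^2 - 3x + 7/4.
Indicial equation: r(r-1) + (15/4) r + (7/4) = 0 -> roots r_1 = -1, r_2 = -7/4.
Take r = r_1 = -1. Let y(x) = x^r sum_{n>=0} a_n x^n with a_0 = 1.
Substitute y = x^r sum a_n x^n and match x^{r+n}. The recurrence is
  D(n) a_n - 3 a_{n-1} - 3 a_{n-2} = 0,  where D(n) = (r+n)(r+n-1) + (15/4)(r+n) + (7/4).
  a_n = [3 a_{n-1} + 3 a_{n-2}] / D(n).
Since the indicial polynomial factors as (r - r_1)(r - r_2), D(n) = (r_1 + n - r_1)(r_1 + n - r_2) = n(n + 3/4).
Evaluating step by step (a_0 = 1):
  n = 1: D(1) = 1(1 + 3/4) = 7/4; numerator = 3(1) = 3; a_1 = (3)/(7/4) = 12/7
  n = 2: D(2) = 2(2 + 3/4) = 11/2; numerator = 3(12/7) + 3(1) = 57/7; a_2 = (57/7)/(11/2) = 114/77
  n = 3: D(3) = 3(3 + 3/4) = 45/4; numerator = 3(114/77) + 3(12/7) = 738/77; a_3 = (738/77)/(45/4) = 328/385
  n = 4: D(4) = 4(4 + 3/4) = 19; numerator = 3(328/385) + 3(114/77) = 2694/385; a_4 = (2694/385)/(19) = 2694/7315
  n = 5: D(5) = 5(5 + 3/4) = 115/4; numerator = 3(2694/7315) + 3(328/385) = 26778/7315; a_5 = (26778/7315)/(115/4) = 107112/841225

r = -1; a_0 = 1; a_1 = 12/7; a_2 = 114/77; a_3 = 328/385; a_4 = 2694/7315; a_5 = 107112/841225


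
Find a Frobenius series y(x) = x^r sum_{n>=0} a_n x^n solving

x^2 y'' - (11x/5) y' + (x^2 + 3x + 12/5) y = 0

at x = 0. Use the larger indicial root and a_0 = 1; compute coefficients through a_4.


Write in Frobenius form y'' + (p(x)/x) y' + (q(x)/x^2) y = 0:
  p(x) = -11/5,  q(x) = x^2 + 3x + 12/5.
Indicial equation: r(r-1) + (-11/5) r + (12/5) = 0 -> roots r_1 = 2, r_2 = 6/5.
Take r = r_1 = 2. Let y(x) = x^r sum_{n>=0} a_n x^n with a_0 = 1.
Substitute y = x^r sum a_n x^n and match x^{r+n}. The recurrence is
  D(n) a_n + 3 a_{n-1} + 1 a_{n-2} = 0,  where D(n) = (r+n)(r+n-1) + (-11/5)(r+n) + (12/5).
  a_n = [-3 a_{n-1} - 1 a_{n-2}] / D(n).
Since the indicial polynomial factors as (r - r_1)(r - r_2), D(n) = (r_1 + n - r_1)(r_1 + n - r_2) = n(n + 4/5).
Evaluating step by step (a_0 = 1):
  n = 1: D(1) = 1(1 + 4/5) = 9/5; numerator = -3(1) = -3; a_1 = (-3)/(9/5) = -5/3
  n = 2: D(2) = 2(2 + 4/5) = 28/5; numerator = -3(-5/3) - 1(1) = 4; a_2 = (4)/(28/5) = 5/7
  n = 3: D(3) = 3(3 + 4/5) = 57/5; numerator = -3(5/7) - 1(-5/3) = -10/21; a_3 = (-10/21)/(57/5) = -50/1197
  n = 4: D(4) = 4(4 + 4/5) = 96/5; numerator = -3(-50/1197) - 1(5/7) = -235/399; a_4 = (-235/399)/(96/5) = -1175/38304

r = 2; a_0 = 1; a_1 = -5/3; a_2 = 5/7; a_3 = -50/1197; a_4 = -1175/38304


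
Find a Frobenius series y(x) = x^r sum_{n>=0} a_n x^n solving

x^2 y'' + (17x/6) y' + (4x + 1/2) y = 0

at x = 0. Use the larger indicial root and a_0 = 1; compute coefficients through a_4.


Write in Frobenius form y'' + (p(x)/x) y' + (q(x)/x^2) y = 0:
  p(x) = 17/6,  q(x) = 4x + 1/2.
Indicial equation: r(r-1) + (17/6) r + (1/2) = 0 -> roots r_1 = -1/3, r_2 = -3/2.
Take r = r_1 = -1/3. Let y(x) = x^r sum_{n>=0} a_n x^n with a_0 = 1.
Substitute y = x^r sum a_n x^n and match x^{r+n}. The recurrence is
  D(n) a_n + 4 a_{n-1} = 0,  where D(n) = (r+n)(r+n-1) + (17/6)(r+n) + (1/2).
  a_n = -4 / D(n) * a_{n-1}.
Since the indicial polynomial factors as (r - r_1)(r - r_2), D(n) = (r_1 + n - r_1)(r_1 + n - r_2) = n(n + 7/6).
Evaluating step by step (a_0 = 1):
  n = 1: D(1) = 1(1 + 7/6) = 13/6; numerator = -4(1) = -4; a_1 = (-4)/(13/6) = -24/13
  n = 2: D(2) = 2(2 + 7/6) = 19/3; numerator = -4(-24/13) = 96/13; a_2 = (96/13)/(19/3) = 288/247
  n = 3: D(3) = 3(3 + 7/6) = 25/2; numerator = -4(288/247) = -1152/247; a_3 = (-1152/247)/(25/2) = -2304/6175
  n = 4: D(4) = 4(4 + 7/6) = 62/3; numerator = -4(-2304/6175) = 9216/6175; a_4 = (9216/6175)/(62/3) = 13824/191425

r = -1/3; a_0 = 1; a_1 = -24/13; a_2 = 288/247; a_3 = -2304/6175; a_4 = 13824/191425


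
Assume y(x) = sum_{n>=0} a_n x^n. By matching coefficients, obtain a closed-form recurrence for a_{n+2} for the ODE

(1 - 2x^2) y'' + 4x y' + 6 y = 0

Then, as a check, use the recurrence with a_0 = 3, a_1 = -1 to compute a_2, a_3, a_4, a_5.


Substitute y = sum_n a_n x^n.
(1 - 2 x^2) y'' contributes (n+2)(n+1) a_{n+2} - 2 n(n-1) a_n at x^n.
4 x y'(x) contributes 4 n a_n at x^n.
6 y(x) contributes 6 a_n at x^n.
Matching x^n: (n+2)(n+1) a_{n+2} + (-2 n(n-1) + 4 n + 6) a_n = 0.
Thus a_{n+2} = (2 n(n-1) - 4 n - 6) / ((n+1)(n+2)) * a_n.

Check with a_0 = 3, a_1 = -1 (apply the recurrence for n = 0, 1, 2, 3): a_0 = 3, a_1 = -1, a_2 = -9, a_3 = 5/3, a_4 = 15/2, a_5 = -1/2.

a_(n+2) = (2 n(n-1) - 4 n - 6) / ((n+1)(n+2)) * a_n; check: a_0 = 3, a_1 = -1, a_2 = -9, a_3 = 5/3, a_4 = 15/2, a_5 = -1/2


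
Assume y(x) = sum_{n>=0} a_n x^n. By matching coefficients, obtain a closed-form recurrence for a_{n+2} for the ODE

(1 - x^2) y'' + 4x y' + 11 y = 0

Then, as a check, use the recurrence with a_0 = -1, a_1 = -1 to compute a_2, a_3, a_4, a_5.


Substitute y = sum_n a_n x^n.
(1 - 1 x^2) y'' contributes (n+2)(n+1) a_{n+2} - n(n-1) a_n at x^n.
4 x y'(x) contributes 4 n a_n at x^n.
11 y(x) contributes 11 a_n at x^n.
Matching x^n: (n+2)(n+1) a_{n+2} + (-n(n-1) + 4 n + 11) a_n = 0.
Thus a_{n+2} = (n(n-1) - 4 n - 11) / ((n+1)(n+2)) * a_n.

Check with a_0 = -1, a_1 = -1 (apply the recurrence for n = 0, 1, 2, 3): a_0 = -1, a_1 = -1, a_2 = 11/2, a_3 = 5/2, a_4 = -187/24, a_5 = -17/8.

a_(n+2) = (n(n-1) - 4 n - 11) / ((n+1)(n+2)) * a_n; check: a_0 = -1, a_1 = -1, a_2 = 11/2, a_3 = 5/2, a_4 = -187/24, a_5 = -17/8


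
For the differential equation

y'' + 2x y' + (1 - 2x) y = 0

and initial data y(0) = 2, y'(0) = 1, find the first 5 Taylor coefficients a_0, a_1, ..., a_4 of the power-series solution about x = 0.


Ansatz: y(x) = sum_{n>=0} a_n x^n, so y'(x) = sum_{n>=1} n a_n x^(n-1) and y''(x) = sum_{n>=2} n(n-1) a_n x^(n-2).
Substitute into P(x) y'' + Q(x) y' + R(x) y = 0 with P(x) = 1, Q(x) = 2x, R(x) = 1 - 2x, and match powers of x.
Initial conditions: a_0 = 2, a_1 = 1.
Setting the coefficient of each power of x to zero and solving order by order (substituting the coefficients already found):
  x^0: 2 a_2 + a_0 = 0  ->  2 a_2 = -a_0 = -2  ->  a_2 = -1
  x^1: 6 a_3 + 3 a_1 - 2 a_0 = 0  ->  6 a_3 = -3 a_1 + 2 a_0 = 1  ->  a_3 = 1/6
  x^2: 12 a_4 + 5 a_2 - 2 a_1 = 0  ->  12 a_4 = -5 a_2 + 2 a_1 = 7  ->  a_4 = 7/12
Truncated series: y(x) = 2 + x - x^2 + (1/6) x^3 + (7/12) x^4 + O(x^5).

a_0 = 2; a_1 = 1; a_2 = -1; a_3 = 1/6; a_4 = 7/12


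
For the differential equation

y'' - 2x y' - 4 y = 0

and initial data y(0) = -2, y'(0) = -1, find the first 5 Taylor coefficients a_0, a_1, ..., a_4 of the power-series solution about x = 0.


Ansatz: y(x) = sum_{n>=0} a_n x^n, so y'(x) = sum_{n>=1} n a_n x^(n-1) and y''(x) = sum_{n>=2} n(n-1) a_n x^(n-2).
Substitute into P(x) y'' + Q(x) y' + R(x) y = 0 with P(x) = 1, Q(x) = -2x, R(x) = -4, and match powers of x.
Initial conditions: a_0 = -2, a_1 = -1.
Setting the coefficient of each power of x to zero and solving order by order (substituting the coefficients already found):
  x^0: 2 a_2 - 4 a_0 = 0  ->  2 a_2 = 4 a_0 = -8  ->  a_2 = -4
  x^1: 6 a_3 - 6 a_1 = 0  ->  6 a_3 = 6 a_1 = -6  ->  a_3 = -1
  x^2: 12 a_4 - 8 a_2 = 0  ->  12 a_4 = 8 a_2 = -32  ->  a_4 = -8/3
Truncated series: y(x) = -2 - x - 4 x^2 - x^3 - (8/3) x^4 + O(x^5).

a_0 = -2; a_1 = -1; a_2 = -4; a_3 = -1; a_4 = -8/3


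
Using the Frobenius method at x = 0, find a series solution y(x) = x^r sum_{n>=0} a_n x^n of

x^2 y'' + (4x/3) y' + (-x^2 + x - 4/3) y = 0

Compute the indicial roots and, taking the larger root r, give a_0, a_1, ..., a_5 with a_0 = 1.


Write in Frobenius form y'' + (p(x)/x) y' + (q(x)/x^2) y = 0:
  p(x) = 4/3,  q(x) = -x^2 + x - 4/3.
Indicial equation: r(r-1) + (4/3) r + (-4/3) = 0 -> roots r_1 = 1, r_2 = -4/3.
Take r = r_1 = 1. Let y(x) = x^r sum_{n>=0} a_n x^n with a_0 = 1.
Substitute y = x^r sum a_n x^n and match x^{r+n}. The recurrence is
  D(n) a_n + 1 a_{n-1} - 1 a_{n-2} = 0,  where D(n) = (r+n)(r+n-1) + (4/3)(r+n) + (-4/3).
  a_n = [-1 a_{n-1} + 1 a_{n-2}] / D(n).
Since the indicial polynomial factors as (r - r_1)(r - r_2), D(n) = (r_1 + n - r_1)(r_1 + n - r_2) = n(n + 7/3).
Evaluating step by step (a_0 = 1):
  n = 1: D(1) = 1(1 + 7/3) = 10/3; numerator = -1(1) = -1; a_1 = (-1)/(10/3) = -3/10
  n = 2: D(2) = 2(2 + 7/3) = 26/3; numerator = -1(-3/10) + 1(1) = 13/10; a_2 = (13/10)/(26/3) = 3/20
  n = 3: D(3) = 3(3 + 7/3) = 16; numerator = -1(3/20) + 1(-3/10) = -9/20; a_3 = (-9/20)/(16) = -9/320
  n = 4: D(4) = 4(4 + 7/3) = 76/3; numerator = -1(-9/320) + 1(3/20) = 57/320; a_4 = (57/320)/(76/3) = 9/1280
  n = 5: D(5) = 5(5 + 7/3) = 110/3; numerator = -1(9/1280) + 1(-9/320) = -9/256; a_5 = (-9/256)/(110/3) = -27/28160

r = 1; a_0 = 1; a_1 = -3/10; a_2 = 3/20; a_3 = -9/320; a_4 = 9/1280; a_5 = -27/28160


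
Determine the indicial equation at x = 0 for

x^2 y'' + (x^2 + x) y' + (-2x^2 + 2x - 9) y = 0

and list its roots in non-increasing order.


Divide by x^2 to reach normal form y'' + P_1(x) y' + P_2(x) y = 0 with P_1(x) = 1 + 1/x and P_2(x) = -2 + 2/x - 9/x^2.
x = 0 is a singular point because the y'-coefficient 1 + 1/x has a pole at x = 0 and the y-coefficient -2 + 2/x - 9/x^2 has a pole at x = 0.
It is a regular singular point because x P_1(x) = p(x) = x + 1 and x^2 P_2(x) = q(x) = -2x^2 + 2x - 9 are polynomials, hence analytic at x = 0.
p(0) = 1,  q(0) = -9.
Indicial equation: r(r-1) + p(0) r + q(0) = 0, i.e. r^2 + (p(0) - 1) r + q(0) = 0, i.e. r^2 - 9 = 0.
Discriminant: (0)^2 - 4(-9) = 36, so r = (0 ± 6)/2.
Solving: r_1 = 3, r_2 = -3.

indicial: r^2 - 9 = 0; roots r_1 = 3, r_2 = -3


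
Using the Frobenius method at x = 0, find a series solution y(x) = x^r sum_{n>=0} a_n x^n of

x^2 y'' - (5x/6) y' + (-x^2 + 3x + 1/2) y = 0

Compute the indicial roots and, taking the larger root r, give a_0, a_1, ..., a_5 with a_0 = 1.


Write in Frobenius form y'' + (p(x)/x) y' + (q(x)/x^2) y = 0:
  p(x) = -5/6,  q(x) = -x^2 + 3x + 1/2.
Indicial equation: r(r-1) + (-5/6) r + (1/2) = 0 -> roots r_1 = 3/2, r_2 = 1/3.
Take r = r_1 = 3/2. Let y(x) = x^r sum_{n>=0} a_n x^n with a_0 = 1.
Substitute y = x^r sum a_n x^n and match x^{r+n}. The recurrence is
  D(n) a_n + 3 a_{n-1} - 1 a_{n-2} = 0,  where D(n) = (r+n)(r+n-1) + (-5/6)(r+n) + (1/2).
  a_n = [-3 a_{n-1} + 1 a_{n-2}] / D(n).
Since the indicial polynomial factors as (r - r_1)(r - r_2), D(n) = (r_1 + n - r_1)(r_1 + n - r_2) = n(n + 7/6).
Evaluating step by step (a_0 = 1):
  n = 1: D(1) = 1(1 + 7/6) = 13/6; numerator = -3(1) = -3; a_1 = (-3)/(13/6) = -18/13
  n = 2: D(2) = 2(2 + 7/6) = 19/3; numerator = -3(-18/13) + 1(1) = 67/13; a_2 = (67/13)/(19/3) = 201/247
  n = 3: D(3) = 3(3 + 7/6) = 25/2; numerator = -3(201/247) + 1(-18/13) = -945/247; a_3 = (-945/247)/(25/2) = -378/1235
  n = 4: D(4) = 4(4 + 7/6) = 62/3; numerator = -3(-378/1235) + 1(201/247) = 2139/1235; a_4 = (2139/1235)/(62/3) = 207/2470
  n = 5: D(5) = 5(5 + 7/6) = 185/6; numerator = -3(207/2470) + 1(-378/1235) = -1377/2470; a_5 = (-1377/2470)/(185/6) = -4131/228475

r = 3/2; a_0 = 1; a_1 = -18/13; a_2 = 201/247; a_3 = -378/1235; a_4 = 207/2470; a_5 = -4131/228475


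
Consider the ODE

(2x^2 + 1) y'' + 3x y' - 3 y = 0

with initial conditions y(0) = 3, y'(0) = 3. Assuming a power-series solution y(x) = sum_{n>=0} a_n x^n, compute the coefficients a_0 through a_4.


Ansatz: y(x) = sum_{n>=0} a_n x^n, so y'(x) = sum_{n>=1} n a_n x^(n-1) and y''(x) = sum_{n>=2} n(n-1) a_n x^(n-2).
Substitute into P(x) y'' + Q(x) y' + R(x) y = 0 with P(x) = 2x^2 + 1, Q(x) = 3x, R(x) = -3, and match powers of x.
Initial conditions: a_0 = 3, a_1 = 3.
Setting the coefficient of each power of x to zero and solving order by order (substituting the coefficients already found):
  x^0: 2 a_2 - 3 a_0 = 0  ->  2 a_2 = 3 a_0 = 9  ->  a_2 = 9/2
  x^1: 6 a_3 = 0  ->  a_3 = 0
  x^2: 12 a_4 + 7 a_2 = 0  ->  12 a_4 = -7 a_2 = -63/2  ->  a_4 = -21/8
Truncated series: y(x) = 3 + 3 x + (9/2) x^2 - (21/8) x^4 + O(x^5).

a_0 = 3; a_1 = 3; a_2 = 9/2; a_3 = 0; a_4 = -21/8


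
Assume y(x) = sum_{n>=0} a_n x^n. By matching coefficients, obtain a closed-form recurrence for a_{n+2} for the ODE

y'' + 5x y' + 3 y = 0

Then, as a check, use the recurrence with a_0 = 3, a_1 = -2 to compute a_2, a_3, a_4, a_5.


Substitute y = sum_n a_n x^n.
y''(x) has coefficient (n+2)(n+1) a_{n+2} at x^n;
5 x y'(x) has coefficient 5 n a_n at x^n (shift);
3 y(x) has coefficient 3 a_n at x^n.
Matching x^n: (n+2)(n+1) a_{n+2} + (5n + 3) a_n = 0.
Thus a_{n+2} = (-5n - 3) / ((n+1)(n+2)) * a_n.

Check with a_0 = 3, a_1 = -2 (apply the recurrence for n = 0, 1, 2, 3): a_0 = 3, a_1 = -2, a_2 = -9/2, a_3 = 8/3, a_4 = 39/8, a_5 = -12/5.

a_(n+2) = (-5n - 3) / ((n+1)(n+2)) * a_n; check: a_0 = 3, a_1 = -2, a_2 = -9/2, a_3 = 8/3, a_4 = 39/8, a_5 = -12/5


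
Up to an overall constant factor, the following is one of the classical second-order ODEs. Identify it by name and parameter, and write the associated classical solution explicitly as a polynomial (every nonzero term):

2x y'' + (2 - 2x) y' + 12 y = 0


All three coefficients share the factor 2; dividing through by 2 gives  x y'' + (1 - x) y' + 6 y = 0.
This matches the Laguerre equation x y'' + (1 - x) y' + n y = 0 with n = 6; the polynomial solution is L_6(x).
With y = sum_k a_k x^k, matching x^k gives (k+1)k a_{k+1} + (k+1) a_{k+1} - k a_k + n a_k = 0, i.e. (k+1)^2 a_{k+1} = (k - n) a_k = (k - 6) a_k. The right side vanishes at k = 6, so the series terminates at degree 6.
Standard normalization L_n(0) = 1 gives a_0 = 1. Work upward with a_{k+1} = (k - 6) a_k / (k+1)^2:
  a_1 = (0 - 6)(1) / 1^2 = -6/1 = -6
  a_2 = (1 - 6)(-6) / 2^2 = 30/4 = 15/2
  a_3 = (2 - 6)(15/2) / 3^2 = -30/9 = -10/3
  a_4 = (3 - 6)(-10/3) / 4^2 = 10/16 = 5/8
  a_5 = (4 - 6)(5/8) / 5^2 = (-5/4)/25 = -1/20
  a_6 = (5 - 6)(-1/20) / 6^2 = (1/20)/36 = 1/720
Hence L_6(x) = x^6/720 - x^5/20 + 5 x^4/8 - 10 x^3/3 + 15 x^2/2 - 6 x + 1.

L_6(x); series = x^6/720 - x^5/20 + 5 x^4/8 - 10 x^3/3 + 15 x^2/2 - 6 x + 1


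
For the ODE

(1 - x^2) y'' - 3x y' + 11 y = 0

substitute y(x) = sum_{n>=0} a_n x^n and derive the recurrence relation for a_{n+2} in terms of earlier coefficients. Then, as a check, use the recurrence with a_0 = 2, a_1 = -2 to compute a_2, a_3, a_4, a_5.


Substitute y = sum_n a_n x^n.
(1 - 1 x^2) y'' contributes (n+2)(n+1) a_{n+2} - n(n-1) a_n at x^n.
-3 x y'(x) contributes -3 n a_n at x^n.
11 y(x) contributes 11 a_n at x^n.
Matching x^n: (n+2)(n+1) a_{n+2} + (-n(n-1) - 3 n + 11) a_n = 0.
Thus a_{n+2} = (n(n-1) + 3 n - 11) / ((n+1)(n+2)) * a_n.

Check with a_0 = 2, a_1 = -2 (apply the recurrence for n = 0, 1, 2, 3): a_0 = 2, a_1 = -2, a_2 = -11, a_3 = 8/3, a_4 = 11/4, a_5 = 8/15.

a_(n+2) = (n(n-1) + 3 n - 11) / ((n+1)(n+2)) * a_n; check: a_0 = 2, a_1 = -2, a_2 = -11, a_3 = 8/3, a_4 = 11/4, a_5 = 8/15


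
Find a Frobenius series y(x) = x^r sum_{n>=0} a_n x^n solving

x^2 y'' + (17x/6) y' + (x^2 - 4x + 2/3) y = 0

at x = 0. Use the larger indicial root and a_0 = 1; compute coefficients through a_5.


Write in Frobenius form y'' + (p(x)/x) y' + (q(x)/x^2) y = 0:
  p(x) = 17/6,  q(x) = x^2 - 4x + 2/3.
Indicial equation: r(r-1) + (17/6) r + (2/3) = 0 -> roots r_1 = -1/2, r_2 = -4/3.
Take r = r_1 = -1/2. Let y(x) = x^r sum_{n>=0} a_n x^n with a_0 = 1.
Substitute y = x^r sum a_n x^n and match x^{r+n}. The recurrence is
  D(n) a_n - 4 a_{n-1} + 1 a_{n-2} = 0,  where D(n) = (r+n)(r+n-1) + (17/6)(r+n) + (2/3).
  a_n = [4 a_{n-1} - 1 a_{n-2}] / D(n).
Since the indicial polynomial factors as (r - r_1)(r - r_2), D(n) = (r_1 + n - r_1)(r_1 + n - r_2) = n(n + 5/6).
Evaluating step by step (a_0 = 1):
  n = 1: D(1) = 1(1 + 5/6) = 11/6; numerator = 4(1) = 4; a_1 = (4)/(11/6) = 24/11
  n = 2: D(2) = 2(2 + 5/6) = 17/3; numerator = 4(24/11) - 1(1) = 85/11; a_2 = (85/11)/(17/3) = 15/11
  n = 3: D(3) = 3(3 + 5/6) = 23/2; numerator = 4(15/11) - 1(24/11) = 36/11; a_3 = (36/11)/(23/2) = 72/253
  n = 4: D(4) = 4(4 + 5/6) = 58/3; numerator = 4(72/253) - 1(15/11) = -57/253; a_4 = (-57/253)/(58/3) = -171/14674
  n = 5: D(5) = 5(5 + 5/6) = 175/6; numerator = 4(-171/14674) - 1(72/253) = -2430/7337; a_5 = (-2430/7337)/(175/6) = -2916/256795

r = -1/2; a_0 = 1; a_1 = 24/11; a_2 = 15/11; a_3 = 72/253; a_4 = -171/14674; a_5 = -2916/256795


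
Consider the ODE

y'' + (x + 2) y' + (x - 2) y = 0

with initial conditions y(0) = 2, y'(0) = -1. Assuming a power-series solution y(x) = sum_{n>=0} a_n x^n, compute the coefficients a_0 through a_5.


Ansatz: y(x) = sum_{n>=0} a_n x^n, so y'(x) = sum_{n>=1} n a_n x^(n-1) and y''(x) = sum_{n>=2} n(n-1) a_n x^(n-2).
Substitute into P(x) y'' + Q(x) y' + R(x) y = 0 with P(x) = 1, Q(x) = x + 2, R(x) = x - 2, and match powers of x.
Initial conditions: a_0 = 2, a_1 = -1.
Setting the coefficient of each power of x to zero and solving order by order (substituting the coefficients already found):
  x^0: 2 a_2 + 2 a_1 - 2 a_0 = 0  ->  2 a_2 = -2 a_1 + 2 a_0 = 6  ->  a_2 = 3
  x^1: 6 a_3 + 4 a_2 - a_1 + a_0 = 0  ->  6 a_3 = -4 a_2 + a_1 - a_0 = -15  ->  a_3 = -5/2
  x^2: 12 a_4 + 6 a_3 + a_1 = 0  ->  12 a_4 = -6 a_3 - a_1 = 16  ->  a_4 = 4/3
  x^3: 20 a_5 + 8 a_4 + a_3 + a_2 = 0  ->  20 a_5 = -8 a_4 - a_3 - a_2 = -67/6  ->  a_5 = -67/120
Truncated series: y(x) = 2 - x + 3 x^2 - (5/2) x^3 + (4/3) x^4 - (67/120) x^5 + O(x^6).

a_0 = 2; a_1 = -1; a_2 = 3; a_3 = -5/2; a_4 = 4/3; a_5 = -67/120


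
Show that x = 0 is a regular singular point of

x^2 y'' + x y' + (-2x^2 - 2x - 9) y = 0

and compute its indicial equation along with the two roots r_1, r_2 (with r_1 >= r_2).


Divide by x^2 to reach normal form y'' + P_1(x) y' + P_2(x) y = 0 with P_1(x) = 1/x and P_2(x) = -2 - 2/x - 9/x^2.
x = 0 is a singular point because the y'-coefficient 1/x has a pole at x = 0 and the y-coefficient -2 - 2/x - 9/x^2 has a pole at x = 0.
It is a regular singular point because x P_1(x) = p(x) = 1 and x^2 P_2(x) = q(x) = -2x^2 - 2x - 9 are polynomials, hence analytic at x = 0.
p(0) = 1,  q(0) = -9.
Indicial equation: r(r-1) + p(0) r + q(0) = 0, i.e. r^2 + (p(0) - 1) r + q(0) = 0, i.e. r^2 - 9 = 0.
Discriminant: (0)^2 - 4(-9) = 36, so r = (0 ± 6)/2.
Solving: r_1 = 3, r_2 = -3.

indicial: r^2 - 9 = 0; roots r_1 = 3, r_2 = -3


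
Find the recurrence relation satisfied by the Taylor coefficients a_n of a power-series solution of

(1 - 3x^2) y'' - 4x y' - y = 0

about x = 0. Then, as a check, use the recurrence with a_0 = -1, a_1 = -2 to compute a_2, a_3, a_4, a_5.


Substitute y = sum_n a_n x^n.
(1 - 3 x^2) y'' contributes (n+2)(n+1) a_{n+2} - 3 n(n-1) a_n at x^n.
-4 x y'(x) contributes -4 n a_n at x^n.
-y(x) contributes -1 a_n at x^n.
Matching x^n: (n+2)(n+1) a_{n+2} + (-3 n(n-1) - 4 n - 1) a_n = 0.
Thus a_{n+2} = (3 n(n-1) + 4 n + 1) / ((n+1)(n+2)) * a_n.

Check with a_0 = -1, a_1 = -2 (apply the recurrence for n = 0, 1, 2, 3): a_0 = -1, a_1 = -2, a_2 = -1/2, a_3 = -5/3, a_4 = -5/8, a_5 = -31/12.

a_(n+2) = (3 n(n-1) + 4 n + 1) / ((n+1)(n+2)) * a_n; check: a_0 = -1, a_1 = -2, a_2 = -1/2, a_3 = -5/3, a_4 = -5/8, a_5 = -31/12


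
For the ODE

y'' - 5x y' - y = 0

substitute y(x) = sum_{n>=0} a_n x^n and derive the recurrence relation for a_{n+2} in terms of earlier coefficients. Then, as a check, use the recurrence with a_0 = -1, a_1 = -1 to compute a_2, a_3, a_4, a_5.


Substitute y = sum_n a_n x^n.
y''(x) has coefficient (n+2)(n+1) a_{n+2} at x^n;
-5 x y'(x) has coefficient -5 n a_n at x^n (shift);
-y(x) has coefficient -1 a_n at x^n.
Matching x^n: (n+2)(n+1) a_{n+2} + (-5n - 1) a_n = 0.
Thus a_{n+2} = (5n + 1) / ((n+1)(n+2)) * a_n.

Check with a_0 = -1, a_1 = -1 (apply the recurrence for n = 0, 1, 2, 3): a_0 = -1, a_1 = -1, a_2 = -1/2, a_3 = -1, a_4 = -11/24, a_5 = -4/5.

a_(n+2) = (5n + 1) / ((n+1)(n+2)) * a_n; check: a_0 = -1, a_1 = -1, a_2 = -1/2, a_3 = -1, a_4 = -11/24, a_5 = -4/5


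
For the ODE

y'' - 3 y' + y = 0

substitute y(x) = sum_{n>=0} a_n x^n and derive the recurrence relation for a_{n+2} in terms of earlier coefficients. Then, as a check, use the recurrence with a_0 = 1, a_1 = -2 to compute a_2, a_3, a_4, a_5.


Substitute y = sum_n a_n x^n.
y''(x) has coefficient (n+2)(n+1) a_{n+2} at x^n;
-3 y'(x) has coefficient -3 (n+1) a_{n+1} at x^n;
y(x) has coefficient 1 a_n at x^n.
Matching x^n: (n+2)(n+1) a_{n+2} - 3 (n+1) a_{n+1} + 1 a_n = 0.
Thus a_{n+2} = [3 (n+1) a_{n+1} - 1 a_n] / ((n+1)(n+2)).

Check with a_0 = 1, a_1 = -2 (apply the recurrence for n = 0, 1, 2, 3): a_0 = 1, a_1 = -2, a_2 = -7/2, a_3 = -19/6, a_4 = -25/12, a_5 = -131/120.

a_(n+2) = [3 (n+1) a_(n+1) - 1 a_n] / ((n+1)(n+2)); check: a_0 = 1, a_1 = -2, a_2 = -7/2, a_3 = -19/6, a_4 = -25/12, a_5 = -131/120


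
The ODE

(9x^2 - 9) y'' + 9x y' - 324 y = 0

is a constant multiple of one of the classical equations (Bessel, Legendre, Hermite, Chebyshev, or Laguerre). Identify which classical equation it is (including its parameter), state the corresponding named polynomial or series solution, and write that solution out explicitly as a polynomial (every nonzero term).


All three coefficients share the factor -9; dividing through by -9 gives  (1 - x^2) y'' - x y' + 36 y = 0.
This matches the Chebyshev equation (1 - x^2) y'' - x y' + n^2 y = 0 (note the -x y' term, not -2x y') with n^2 = 36, so n = 6; the polynomial solution is T_6(x).
With y = sum_k a_k x^k, matching x^k gives (k+2)(k+1) a_{k+2} = (k^2 - n^2) a_k = (k - 6)(k + 6) a_k. The right side vanishes at k = 6, so the series with the parity of 6 terminates at degree 6.
Standard normalization: leading coefficient of T_n is 2^(n-1), so a_6 = 2^5 = 32. Work downward with a_k = (k+1)(k+2) a_{k+2} / ((k - 6)(k + 6)):
  a_4 = (5)(6)(32) / ((4 - 6)(4 + 6)) = 960/(-20) = -48
  a_2 = (3)(4)(-48) / ((2 - 6)(2 + 6)) = -576/(-32) = 18
  a_0 = (1)(2)(18) / ((0 - 6)(0 + 6)) = 36/(-36) = -1
Hence T_6(x) = 32 x^6 - 48 x^4 + 18 x^2 - 1.

T_6(x); series = 32 x^6 - 48 x^4 + 18 x^2 - 1


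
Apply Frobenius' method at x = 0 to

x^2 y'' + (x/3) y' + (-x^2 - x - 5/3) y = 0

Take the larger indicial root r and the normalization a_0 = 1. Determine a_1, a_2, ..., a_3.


Write in Frobenius form y'' + (p(x)/x) y' + (q(x)/x^2) y = 0:
  p(x) = 1/3,  q(x) = -x^2 - x - 5/3.
Indicial equation: r(r-1) + (1/3) r + (-5/3) = 0 -> roots r_1 = 5/3, r_2 = -1.
Take r = r_1 = 5/3. Let y(x) = x^r sum_{n>=0} a_n x^n with a_0 = 1.
Substitute y = x^r sum a_n x^n and match x^{r+n}. The recurrence is
  D(n) a_n - 1 a_{n-1} - 1 a_{n-2} = 0,  where D(n) = (r+n)(r+n-1) + (1/3)(r+n) + (-5/3).
  a_n = [1 a_{n-1} + 1 a_{n-2}] / D(n).
Since the indicial polynomial factors as (r - r_1)(r - r_2), D(n) = (r_1 + n - r_1)(r_1 + n - r_2) = n(n + 8/3).
Evaluating step by step (a_0 = 1):
  n = 1: D(1) = 1(1 + 8/3) = 11/3; numerator = 1(1) = 1; a_1 = (1)/(11/3) = 3/11
  n = 2: D(2) = 2(2 + 8/3) = 28/3; numerator = 1(3/11) + 1(1) = 14/11; a_2 = (14/11)/(28/3) = 3/22
  n = 3: D(3) = 3(3 + 8/3) = 17; numerator = 1(3/22) + 1(3/11) = 9/22; a_3 = (9/22)/(17) = 9/374

r = 5/3; a_0 = 1; a_1 = 3/11; a_2 = 3/22; a_3 = 9/374


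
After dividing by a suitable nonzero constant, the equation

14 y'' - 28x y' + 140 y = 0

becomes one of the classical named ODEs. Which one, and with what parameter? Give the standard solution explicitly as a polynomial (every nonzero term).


All three coefficients share the factor 14; dividing through by 14 gives  y'' - 2x y' + 10 y = 0.
This matches the Hermite equation y'' - 2x y' + 2n y = 0 with 2n = 10, so n = 5; the polynomial solution is H_5(x).
With y = sum_k a_k x^k, matching x^k gives (k+2)(k+1) a_{k+2} = 2(k - n) a_k = 2(k - 5) a_k. The right side vanishes at k = 5, so the series with the parity of 5 terminates at degree 5.
Standard normalization: leading coefficient of H_n is 2^n, so a_5 = 2^5 = 32. Work downward with a_k = (k+1)(k+2) a_{k+2} / (2(k - n)):
  a_3 = (4)(5)(32) / (2(3 - 5)) = 640/(-4) = -160
  a_1 = (2)(3)(-160) / (2(1 - 5)) = -960/(-8) = 120
Hence H_5(x) = 32 x^5 - 160 x^3 + 120 x.

H_5(x); series = 32 x^5 - 160 x^3 + 120 x


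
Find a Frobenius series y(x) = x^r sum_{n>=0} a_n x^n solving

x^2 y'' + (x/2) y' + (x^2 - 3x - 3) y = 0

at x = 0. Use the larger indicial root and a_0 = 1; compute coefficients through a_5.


Write in Frobenius form y'' + (p(x)/x) y' + (q(x)/x^2) y = 0:
  p(x) = 1/2,  q(x) = x^2 - 3x - 3.
Indicial equation: r(r-1) + (1/2) r + (-3) = 0 -> roots r_1 = 2, r_2 = -3/2.
Take r = r_1 = 2. Let y(x) = x^r sum_{n>=0} a_n x^n with a_0 = 1.
Substitute y = x^r sum a_n x^n and match x^{r+n}. The recurrence is
  D(n) a_n - 3 a_{n-1} + 1 a_{n-2} = 0,  where D(n) = (r+n)(r+n-1) + (1/2)(r+n) + (-3).
  a_n = [3 a_{n-1} - 1 a_{n-2}] / D(n).
Since the indicial polynomial factors as (r - r_1)(r - r_2), D(n) = (r_1 + n - r_1)(r_1 + n - r_2) = n(n + 7/2).
Evaluating step by step (a_0 = 1):
  n = 1: D(1) = 1(1 + 7/2) = 9/2; numerator = 3(1) = 3; a_1 = (3)/(9/2) = 2/3
  n = 2: D(2) = 2(2 + 7/2) = 11; numerator = 3(2/3) - 1(1) = 1; a_2 = (1)/(11) = 1/11
  n = 3: D(3) = 3(3 + 7/2) = 39/2; numerator = 3(1/11) - 1(2/3) = -13/33; a_3 = (-13/33)/(39/2) = -2/99
  n = 4: D(4) = 4(4 + 7/2) = 30; numerator = 3(-2/99) - 1(1/11) = -5/33; a_4 = (-5/33)/(30) = -1/198
  n = 5: D(5) = 5(5 + 7/2) = 85/2; numerator = 3(-1/198) - 1(-2/99) = 1/198; a_5 = (1/198)/(85/2) = 1/8415

r = 2; a_0 = 1; a_1 = 2/3; a_2 = 1/11; a_3 = -2/99; a_4 = -1/198; a_5 = 1/8415
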